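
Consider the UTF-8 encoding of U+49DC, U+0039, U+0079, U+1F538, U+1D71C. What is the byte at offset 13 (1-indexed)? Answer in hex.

1-indexed offset 13 is 0-indexed offset 12.
U+49DC → 3-byte form E4 A7 9C at offsets 0–2.
U+0039 → 1-byte form 39 at offsets 3–3.
U+0079 → 1-byte form 79 at offsets 4–4.
U+1F538 → 4-byte form F0 9F 94 B8 at offsets 5–8.
U+1D71C → 4-byte form F0 9D 9C 9C at offsets 9–12.
Offset 12 falls in char 5's range; it's byte 4 of F0 9D 9C 9C = 0x9C.

0x9C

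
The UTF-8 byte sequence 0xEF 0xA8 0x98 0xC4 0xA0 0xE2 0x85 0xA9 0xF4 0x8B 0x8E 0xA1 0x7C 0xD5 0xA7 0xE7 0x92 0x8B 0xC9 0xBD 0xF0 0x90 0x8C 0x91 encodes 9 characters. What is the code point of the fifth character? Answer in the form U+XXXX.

U+007C

Offset 0: leading byte 0xEF = 11101111 → 3-byte char #1 = EF A8 98.
Offset 3: leading byte 0xC4 = 11000100 → 2-byte char #2 = C4 A0.
Offset 5: leading byte 0xE2 = 11100010 → 3-byte char #3 = E2 85 A9.
Offset 8: leading byte 0xF4 = 11110100 → 4-byte char #4 = F4 8B 8E A1.
Offset 12: leading byte 0x7C = 01111100 → 1-byte char #5 = 7C.
Leading byte 0x7C = 01111100 matches 0xxxxxxx → 1-byte sequence.
Byte 1: 0x7C = 01111100, payload 1111100 (7 bits).
Concatenate: 1111100 = 0x7C (7 bits → U+007C).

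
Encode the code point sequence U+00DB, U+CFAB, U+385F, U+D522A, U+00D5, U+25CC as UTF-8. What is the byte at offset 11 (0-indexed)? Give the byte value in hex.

0xAA

U+00DB → 2-byte form C3 9B at offsets 0–1.
U+CFAB → 3-byte form EC BE AB at offsets 2–4.
U+385F → 3-byte form E3 A1 9F at offsets 5–7.
U+D522A → 4-byte form F3 95 88 AA at offsets 8–11.
Offset 11 falls in char 4's range; it's byte 4 of F3 95 88 AA = 0xAA.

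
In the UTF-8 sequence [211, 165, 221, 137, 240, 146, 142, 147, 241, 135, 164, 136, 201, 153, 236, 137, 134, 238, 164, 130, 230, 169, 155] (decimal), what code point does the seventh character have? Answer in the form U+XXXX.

U+E902

Offset 0: leading byte 0xD3 = 11010011 → 2-byte char #1 = D3 A5.
Offset 2: leading byte 0xDD = 11011101 → 2-byte char #2 = DD 89.
Offset 4: leading byte 0xF0 = 11110000 → 4-byte char #3 = F0 92 8E 93.
Offset 8: leading byte 0xF1 = 11110001 → 4-byte char #4 = F1 87 A4 88.
Offset 12: leading byte 0xC9 = 11001001 → 2-byte char #5 = C9 99.
Offset 14: leading byte 0xEC = 11101100 → 3-byte char #6 = EC 89 86.
Offset 17: leading byte 0xEE = 11101110 → 3-byte char #7 = EE A4 82.
Leading byte 0xEE = 11101110 matches 1110xxxx → 3-byte sequence.
Byte 1: 0xEE = 11101110, payload 1110 (4 bits).
Byte 2: 0xA4 = 10100100 (10xxxxxx ✓), payload 100100.
Byte 3: 0x82 = 10000010 (10xxxxxx ✓), payload 000010.
Concatenate: 1110100100000010 = 0xE902 (16 bits → U+E902).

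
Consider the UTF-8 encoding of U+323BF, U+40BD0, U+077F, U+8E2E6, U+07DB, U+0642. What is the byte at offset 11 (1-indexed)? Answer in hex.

1-indexed offset 11 is 0-indexed offset 10.
U+323BF → 4-byte form F0 B2 8E BF at offsets 0–3.
U+40BD0 → 4-byte form F1 80 AF 90 at offsets 4–7.
U+077F → 2-byte form DD BF at offsets 8–9.
U+8E2E6 → 4-byte form F2 8E 8B A6 at offsets 10–13.
Offset 10 falls in char 4's range; it's byte 1 of F2 8E 8B A6 = 0xF2.

0xF2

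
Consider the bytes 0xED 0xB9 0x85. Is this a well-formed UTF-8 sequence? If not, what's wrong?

Structurally a 3-byte sequence; payload = 0xDE45.
But 0xDE45 is in U+D800–U+DFFF, the surrogate range. Surrogates are not Unicode scalar values and are forbidden in UTF-8.

invalid (encodes a surrogate (U+D800–U+DFFF))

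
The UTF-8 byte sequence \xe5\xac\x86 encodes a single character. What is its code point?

U+5B06

Leading byte 0xE5 = 11100101 matches 1110xxxx → 3-byte sequence.
Byte 1: 0xE5 = 11100101, payload 0101 (4 bits).
Byte 2: 0xAC = 10101100 (10xxxxxx ✓), payload 101100.
Byte 3: 0x86 = 10000110 (10xxxxxx ✓), payload 000110.
Concatenate: 0101101100000110 = 0x5B06 (16 bits → U+5B06).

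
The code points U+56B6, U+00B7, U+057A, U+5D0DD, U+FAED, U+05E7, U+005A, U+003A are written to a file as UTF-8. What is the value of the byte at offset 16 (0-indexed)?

U+56B6 → 3-byte form E5 9A B6 at offsets 0–2.
U+00B7 → 2-byte form C2 B7 at offsets 3–4.
U+057A → 2-byte form D5 BA at offsets 5–6.
U+5D0DD → 4-byte form F1 9D 83 9D at offsets 7–10.
U+FAED → 3-byte form EF AB AD at offsets 11–13.
U+05E7 → 2-byte form D7 A7 at offsets 14–15.
U+005A → 1-byte form 5A at offsets 16–16.
Offset 16 falls in char 7's range; it's byte 1 of 5A = 0x5A.

0x5A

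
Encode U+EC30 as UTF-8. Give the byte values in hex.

EE B0 B0

U+EC30 = 0xEC30 = 60464 decimal. In range U+0800–U+FFFF → 3-byte form: 1110xxxx 10xxxxxx 10xxxxxx.
Binary (16 bits): 1110110000110000.
Split 4+6+6: 1110 | 110000 | 110000.
Byte 1: 11101110 = 0xEE.
Byte 2: 10110000 = 0xB0.
Byte 3: 10110000 = 0xB0.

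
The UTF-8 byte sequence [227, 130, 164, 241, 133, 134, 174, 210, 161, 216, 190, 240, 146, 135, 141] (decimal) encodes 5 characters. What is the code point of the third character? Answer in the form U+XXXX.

Offset 0: leading byte 0xE3 = 11100011 → 3-byte char #1 = E3 82 A4.
Offset 3: leading byte 0xF1 = 11110001 → 4-byte char #2 = F1 85 86 AE.
Offset 7: leading byte 0xD2 = 11010010 → 2-byte char #3 = D2 A1.
Leading byte 0xD2 = 11010010 matches 110xxxxx → 2-byte sequence.
Byte 1: 0xD2 = 11010010, payload 10010 (5 bits).
Byte 2: 0xA1 = 10100001 (10xxxxxx ✓), payload 100001.
Concatenate: 10010100001 = 0x4A1 (11 bits → U+04A1).

U+04A1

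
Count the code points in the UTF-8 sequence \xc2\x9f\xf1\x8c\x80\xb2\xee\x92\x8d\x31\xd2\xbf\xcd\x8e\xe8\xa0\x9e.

7

Byte at offset 0: 0xC2 = 11000010 → 2-byte char (#1). Advance 2.
Byte at offset 2: 0xF1 = 11110001 → 4-byte char (#2). Advance 4.
Byte at offset 6: 0xEE = 11101110 → 3-byte char (#3). Advance 3.
Byte at offset 9: 0x31 = 00110001 → 1-byte char (#4). Advance 1.
Byte at offset 10: 0xD2 = 11010010 → 2-byte char (#5). Advance 2.
Byte at offset 12: 0xCD = 11001101 → 2-byte char (#6). Advance 2.
Byte at offset 14: 0xE8 = 11101000 → 3-byte char (#7). Advance 3.
Reached end at offset 17 after 7 code points.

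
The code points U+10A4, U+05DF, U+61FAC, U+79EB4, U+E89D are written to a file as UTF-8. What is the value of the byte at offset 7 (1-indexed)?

1-indexed offset 7 is 0-indexed offset 6.
U+10A4 → 3-byte form E1 82 A4 at offsets 0–2.
U+05DF → 2-byte form D7 9F at offsets 3–4.
U+61FAC → 4-byte form F1 A1 BE AC at offsets 5–8.
Offset 6 falls in char 3's range; it's byte 2 of F1 A1 BE AC = 0xA1.

0xA1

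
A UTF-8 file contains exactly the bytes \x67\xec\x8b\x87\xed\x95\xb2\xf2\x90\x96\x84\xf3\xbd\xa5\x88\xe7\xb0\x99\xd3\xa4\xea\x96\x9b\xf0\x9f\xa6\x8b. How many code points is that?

9

Byte at offset 0: 0x67 = 01100111 → 1-byte char (#1). Advance 1.
Byte at offset 1: 0xEC = 11101100 → 3-byte char (#2). Advance 3.
Byte at offset 4: 0xED = 11101101 → 3-byte char (#3). Advance 3.
Byte at offset 7: 0xF2 = 11110010 → 4-byte char (#4). Advance 4.
Byte at offset 11: 0xF3 = 11110011 → 4-byte char (#5). Advance 4.
Byte at offset 15: 0xE7 = 11100111 → 3-byte char (#6). Advance 3.
Byte at offset 18: 0xD3 = 11010011 → 2-byte char (#7). Advance 2.
Byte at offset 20: 0xEA = 11101010 → 3-byte char (#8). Advance 3.
Byte at offset 23: 0xF0 = 11110000 → 4-byte char (#9). Advance 4.
Reached end at offset 27 after 9 code points.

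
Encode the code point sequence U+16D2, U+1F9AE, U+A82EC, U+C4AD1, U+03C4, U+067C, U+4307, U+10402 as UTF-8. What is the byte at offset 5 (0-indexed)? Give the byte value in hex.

0xA6

U+16D2 → 3-byte form E1 9B 92 at offsets 0–2.
U+1F9AE → 4-byte form F0 9F A6 AE at offsets 3–6.
Offset 5 falls in char 2's range; it's byte 3 of F0 9F A6 AE = 0xA6.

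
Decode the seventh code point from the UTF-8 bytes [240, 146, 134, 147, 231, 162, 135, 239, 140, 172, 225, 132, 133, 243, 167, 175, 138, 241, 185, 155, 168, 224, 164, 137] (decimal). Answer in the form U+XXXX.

Offset 0: leading byte 0xF0 = 11110000 → 4-byte char #1 = F0 92 86 93.
Offset 4: leading byte 0xE7 = 11100111 → 3-byte char #2 = E7 A2 87.
Offset 7: leading byte 0xEF = 11101111 → 3-byte char #3 = EF 8C AC.
Offset 10: leading byte 0xE1 = 11100001 → 3-byte char #4 = E1 84 85.
Offset 13: leading byte 0xF3 = 11110011 → 4-byte char #5 = F3 A7 AF 8A.
Offset 17: leading byte 0xF1 = 11110001 → 4-byte char #6 = F1 B9 9B A8.
Offset 21: leading byte 0xE0 = 11100000 → 3-byte char #7 = E0 A4 89.
Leading byte 0xE0 = 11100000 matches 1110xxxx → 3-byte sequence.
Byte 1: 0xE0 = 11100000, payload 0000 (4 bits).
Byte 2: 0xA4 = 10100100 (10xxxxxx ✓), payload 100100.
Byte 3: 0x89 = 10001001 (10xxxxxx ✓), payload 001001.
Concatenate: 0000100100001001 = 0x909 (16 bits → U+0909).

U+0909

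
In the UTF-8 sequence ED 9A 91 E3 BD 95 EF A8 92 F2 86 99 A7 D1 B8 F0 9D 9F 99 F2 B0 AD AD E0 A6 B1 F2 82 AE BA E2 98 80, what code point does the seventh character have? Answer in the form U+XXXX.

Offset 0: leading byte 0xED = 11101101 → 3-byte char #1 = ED 9A 91.
Offset 3: leading byte 0xE3 = 11100011 → 3-byte char #2 = E3 BD 95.
Offset 6: leading byte 0xEF = 11101111 → 3-byte char #3 = EF A8 92.
Offset 9: leading byte 0xF2 = 11110010 → 4-byte char #4 = F2 86 99 A7.
Offset 13: leading byte 0xD1 = 11010001 → 2-byte char #5 = D1 B8.
Offset 15: leading byte 0xF0 = 11110000 → 4-byte char #6 = F0 9D 9F 99.
Offset 19: leading byte 0xF2 = 11110010 → 4-byte char #7 = F2 B0 AD AD.
Leading byte 0xF2 = 11110010 matches 11110xxx → 4-byte sequence.
Byte 1: 0xF2 = 11110010, payload 010 (3 bits).
Byte 2: 0xB0 = 10110000 (10xxxxxx ✓), payload 110000.
Byte 3: 0xAD = 10101101 (10xxxxxx ✓), payload 101101.
Byte 4: 0xAD = 10101101 (10xxxxxx ✓), payload 101101.
Concatenate: 010110000101101101101 = 0xB0B6D (21 bits → U+B0B6D).

U+B0B6D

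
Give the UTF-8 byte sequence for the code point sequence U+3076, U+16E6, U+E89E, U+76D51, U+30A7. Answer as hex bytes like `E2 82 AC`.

U+3076: 3-byte form → E3 81 B6.
U+16E6: 3-byte form → E1 9B A6.
U+E89E: 3-byte form → EE A2 9E.
U+76D51: 4-byte form → F1 B6 B5 91.
U+30A7: 3-byte form → E3 82 A7.
Concatenated (16 bytes): E3 81 B6 E1 9B A6 EE A2 9E F1 B6 B5 91 E3 82 A7.

E3 81 B6 E1 9B A6 EE A2 9E F1 B6 B5 91 E3 82 A7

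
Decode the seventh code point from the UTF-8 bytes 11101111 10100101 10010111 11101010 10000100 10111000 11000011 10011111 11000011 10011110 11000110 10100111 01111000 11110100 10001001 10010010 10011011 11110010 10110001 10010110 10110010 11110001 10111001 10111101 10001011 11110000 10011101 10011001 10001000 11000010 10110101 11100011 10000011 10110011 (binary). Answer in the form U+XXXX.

U+10949B

Offset 0: leading byte 0xEF = 11101111 → 3-byte char #1 = EF A5 97.
Offset 3: leading byte 0xEA = 11101010 → 3-byte char #2 = EA 84 B8.
Offset 6: leading byte 0xC3 = 11000011 → 2-byte char #3 = C3 9F.
Offset 8: leading byte 0xC3 = 11000011 → 2-byte char #4 = C3 9E.
Offset 10: leading byte 0xC6 = 11000110 → 2-byte char #5 = C6 A7.
Offset 12: leading byte 0x78 = 01111000 → 1-byte char #6 = 78.
Offset 13: leading byte 0xF4 = 11110100 → 4-byte char #7 = F4 89 92 9B.
Leading byte 0xF4 = 11110100 matches 11110xxx → 4-byte sequence.
Byte 1: 0xF4 = 11110100, payload 100 (3 bits).
Byte 2: 0x89 = 10001001 (10xxxxxx ✓), payload 001001.
Byte 3: 0x92 = 10010010 (10xxxxxx ✓), payload 010010.
Byte 4: 0x9B = 10011011 (10xxxxxx ✓), payload 011011.
Concatenate: 100001001010010011011 = 0x10949B (21 bits → U+10949B).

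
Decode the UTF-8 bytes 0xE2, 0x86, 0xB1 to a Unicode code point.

Leading byte 0xE2 = 11100010 matches 1110xxxx → 3-byte sequence.
Byte 1: 0xE2 = 11100010, payload 0010 (4 bits).
Byte 2: 0x86 = 10000110 (10xxxxxx ✓), payload 000110.
Byte 3: 0xB1 = 10110001 (10xxxxxx ✓), payload 110001.
Concatenate: 0010000110110001 = 0x21B1 (16 bits → U+21B1).

U+21B1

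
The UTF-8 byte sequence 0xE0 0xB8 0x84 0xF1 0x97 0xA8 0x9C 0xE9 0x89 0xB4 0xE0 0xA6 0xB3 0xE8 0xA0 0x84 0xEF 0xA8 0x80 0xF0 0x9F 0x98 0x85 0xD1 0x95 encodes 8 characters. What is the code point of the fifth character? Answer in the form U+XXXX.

U+8804

Offset 0: leading byte 0xE0 = 11100000 → 3-byte char #1 = E0 B8 84.
Offset 3: leading byte 0xF1 = 11110001 → 4-byte char #2 = F1 97 A8 9C.
Offset 7: leading byte 0xE9 = 11101001 → 3-byte char #3 = E9 89 B4.
Offset 10: leading byte 0xE0 = 11100000 → 3-byte char #4 = E0 A6 B3.
Offset 13: leading byte 0xE8 = 11101000 → 3-byte char #5 = E8 A0 84.
Leading byte 0xE8 = 11101000 matches 1110xxxx → 3-byte sequence.
Byte 1: 0xE8 = 11101000, payload 1000 (4 bits).
Byte 2: 0xA0 = 10100000 (10xxxxxx ✓), payload 100000.
Byte 3: 0x84 = 10000100 (10xxxxxx ✓), payload 000100.
Concatenate: 1000100000000100 = 0x8804 (16 bits → U+8804).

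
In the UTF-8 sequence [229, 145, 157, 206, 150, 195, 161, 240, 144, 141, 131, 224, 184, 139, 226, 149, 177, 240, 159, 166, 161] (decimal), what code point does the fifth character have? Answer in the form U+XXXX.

U+0E0B

Offset 0: leading byte 0xE5 = 11100101 → 3-byte char #1 = E5 91 9D.
Offset 3: leading byte 0xCE = 11001110 → 2-byte char #2 = CE 96.
Offset 5: leading byte 0xC3 = 11000011 → 2-byte char #3 = C3 A1.
Offset 7: leading byte 0xF0 = 11110000 → 4-byte char #4 = F0 90 8D 83.
Offset 11: leading byte 0xE0 = 11100000 → 3-byte char #5 = E0 B8 8B.
Leading byte 0xE0 = 11100000 matches 1110xxxx → 3-byte sequence.
Byte 1: 0xE0 = 11100000, payload 0000 (4 bits).
Byte 2: 0xB8 = 10111000 (10xxxxxx ✓), payload 111000.
Byte 3: 0x8B = 10001011 (10xxxxxx ✓), payload 001011.
Concatenate: 0000111000001011 = 0xE0B (16 bits → U+0E0B).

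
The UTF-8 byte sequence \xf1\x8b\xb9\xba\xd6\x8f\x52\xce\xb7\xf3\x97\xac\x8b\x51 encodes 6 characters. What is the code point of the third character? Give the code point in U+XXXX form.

U+0052

Offset 0: leading byte 0xF1 = 11110001 → 4-byte char #1 = F1 8B B9 BA.
Offset 4: leading byte 0xD6 = 11010110 → 2-byte char #2 = D6 8F.
Offset 6: leading byte 0x52 = 01010010 → 1-byte char #3 = 52.
Leading byte 0x52 = 01010010 matches 0xxxxxxx → 1-byte sequence.
Byte 1: 0x52 = 01010010, payload 1010010 (7 bits).
Concatenate: 1010010 = 0x52 (7 bits → U+0052).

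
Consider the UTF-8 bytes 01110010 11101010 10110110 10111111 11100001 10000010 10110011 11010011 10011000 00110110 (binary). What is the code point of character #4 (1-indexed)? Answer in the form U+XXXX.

Offset 0: leading byte 0x72 = 01110010 → 1-byte char #1 = 72.
Offset 1: leading byte 0xEA = 11101010 → 3-byte char #2 = EA B6 BF.
Offset 4: leading byte 0xE1 = 11100001 → 3-byte char #3 = E1 82 B3.
Offset 7: leading byte 0xD3 = 11010011 → 2-byte char #4 = D3 98.
Leading byte 0xD3 = 11010011 matches 110xxxxx → 2-byte sequence.
Byte 1: 0xD3 = 11010011, payload 10011 (5 bits).
Byte 2: 0x98 = 10011000 (10xxxxxx ✓), payload 011000.
Concatenate: 10011011000 = 0x4D8 (11 bits → U+04D8).

U+04D8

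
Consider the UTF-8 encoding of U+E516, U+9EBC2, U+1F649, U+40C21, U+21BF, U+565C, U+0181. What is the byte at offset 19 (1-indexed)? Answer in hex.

1-indexed offset 19 is 0-indexed offset 18.
U+E516 → 3-byte form EE 94 96 at offsets 0–2.
U+9EBC2 → 4-byte form F2 9E AF 82 at offsets 3–6.
U+1F649 → 4-byte form F0 9F 99 89 at offsets 7–10.
U+40C21 → 4-byte form F1 80 B0 A1 at offsets 11–14.
U+21BF → 3-byte form E2 86 BF at offsets 15–17.
U+565C → 3-byte form E5 99 9C at offsets 18–20.
Offset 18 falls in char 6's range; it's byte 1 of E5 99 9C = 0xE5.

0xE5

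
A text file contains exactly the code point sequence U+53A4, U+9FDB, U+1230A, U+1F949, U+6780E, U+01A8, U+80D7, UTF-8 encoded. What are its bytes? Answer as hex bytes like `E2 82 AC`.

E5 8E A4 E9 BF 9B F0 92 8C 8A F0 9F A5 89 F1 A7 A0 8E C6 A8 E8 83 97

U+53A4: 3-byte form → E5 8E A4.
U+9FDB: 3-byte form → E9 BF 9B.
U+1230A: 4-byte form → F0 92 8C 8A.
U+1F949: 4-byte form → F0 9F A5 89.
U+6780E: 4-byte form → F1 A7 A0 8E.
U+01A8: 2-byte form → C6 A8.
U+80D7: 3-byte form → E8 83 97.
Concatenated (23 bytes): E5 8E A4 E9 BF 9B F0 92 8C 8A F0 9F A5 89 F1 A7 A0 8E C6 A8 E8 83 97.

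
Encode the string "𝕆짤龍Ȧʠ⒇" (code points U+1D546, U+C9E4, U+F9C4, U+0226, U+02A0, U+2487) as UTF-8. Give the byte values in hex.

U+1D546: 4-byte form → F0 9D 95 86.
U+C9E4: 3-byte form → EC A7 A4.
U+F9C4: 3-byte form → EF A7 84.
U+0226: 2-byte form → C8 A6.
U+02A0: 2-byte form → CA A0.
U+2487: 3-byte form → E2 92 87.
Concatenated (17 bytes): F0 9D 95 86 EC A7 A4 EF A7 84 C8 A6 CA A0 E2 92 87.

F0 9D 95 86 EC A7 A4 EF A7 84 C8 A6 CA A0 E2 92 87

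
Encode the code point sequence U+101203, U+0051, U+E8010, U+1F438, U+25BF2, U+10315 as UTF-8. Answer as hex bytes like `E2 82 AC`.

U+101203: 4-byte form → F4 81 88 83.
U+0051: 1-byte form → 51.
U+E8010: 4-byte form → F3 A8 80 90.
U+1F438: 4-byte form → F0 9F 90 B8.
U+25BF2: 4-byte form → F0 A5 AF B2.
U+10315: 4-byte form → F0 90 8C 95.
Concatenated (21 bytes): F4 81 88 83 51 F3 A8 80 90 F0 9F 90 B8 F0 A5 AF B2 F0 90 8C 95.

F4 81 88 83 51 F3 A8 80 90 F0 9F 90 B8 F0 A5 AF B2 F0 90 8C 95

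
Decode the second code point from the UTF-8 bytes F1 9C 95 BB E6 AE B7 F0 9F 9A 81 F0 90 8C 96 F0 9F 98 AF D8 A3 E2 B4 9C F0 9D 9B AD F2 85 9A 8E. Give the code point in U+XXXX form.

Offset 0: leading byte 0xF1 = 11110001 → 4-byte char #1 = F1 9C 95 BB.
Offset 4: leading byte 0xE6 = 11100110 → 3-byte char #2 = E6 AE B7.
Leading byte 0xE6 = 11100110 matches 1110xxxx → 3-byte sequence.
Byte 1: 0xE6 = 11100110, payload 0110 (4 bits).
Byte 2: 0xAE = 10101110 (10xxxxxx ✓), payload 101110.
Byte 3: 0xB7 = 10110111 (10xxxxxx ✓), payload 110111.
Concatenate: 0110101110110111 = 0x6BB7 (16 bits → U+6BB7).

U+6BB7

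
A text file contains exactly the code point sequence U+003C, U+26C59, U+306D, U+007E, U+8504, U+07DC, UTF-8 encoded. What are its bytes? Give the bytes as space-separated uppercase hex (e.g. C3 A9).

U+003C: 1-byte form → 3C.
U+26C59: 4-byte form → F0 A6 B1 99.
U+306D: 3-byte form → E3 81 AD.
U+007E: 1-byte form → 7E.
U+8504: 3-byte form → E8 94 84.
U+07DC: 2-byte form → DF 9C.
Concatenated (14 bytes): 3C F0 A6 B1 99 E3 81 AD 7E E8 94 84 DF 9C.

3C F0 A6 B1 99 E3 81 AD 7E E8 94 84 DF 9C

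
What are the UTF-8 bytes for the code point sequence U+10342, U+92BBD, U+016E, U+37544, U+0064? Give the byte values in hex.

F0 90 8D 82 F2 92 AE BD C5 AE F0 B7 95 84 64

U+10342: 4-byte form → F0 90 8D 82.
U+92BBD: 4-byte form → F2 92 AE BD.
U+016E: 2-byte form → C5 AE.
U+37544: 4-byte form → F0 B7 95 84.
U+0064: 1-byte form → 64.
Concatenated (15 bytes): F0 90 8D 82 F2 92 AE BD C5 AE F0 B7 95 84 64.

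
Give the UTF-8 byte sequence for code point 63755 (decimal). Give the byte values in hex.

U+F90B = 0xF90B = 63755 decimal. In range U+0800–U+FFFF → 3-byte form: 1110xxxx 10xxxxxx 10xxxxxx.
Binary (16 bits): 1111100100001011.
Split 4+6+6: 1111 | 100100 | 001011.
Byte 1: 11101111 = 0xEF.
Byte 2: 10100100 = 0xA4.
Byte 3: 10001011 = 0x8B.

EF A4 8B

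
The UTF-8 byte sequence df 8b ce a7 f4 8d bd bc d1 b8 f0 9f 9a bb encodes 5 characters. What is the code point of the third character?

Offset 0: leading byte 0xDF = 11011111 → 2-byte char #1 = DF 8B.
Offset 2: leading byte 0xCE = 11001110 → 2-byte char #2 = CE A7.
Offset 4: leading byte 0xF4 = 11110100 → 4-byte char #3 = F4 8D BD BC.
Leading byte 0xF4 = 11110100 matches 11110xxx → 4-byte sequence.
Byte 1: 0xF4 = 11110100, payload 100 (3 bits).
Byte 2: 0x8D = 10001101 (10xxxxxx ✓), payload 001101.
Byte 3: 0xBD = 10111101 (10xxxxxx ✓), payload 111101.
Byte 4: 0xBC = 10111100 (10xxxxxx ✓), payload 111100.
Concatenate: 100001101111101111100 = 0x10DF7C (21 bits → U+10DF7C).

U+10DF7C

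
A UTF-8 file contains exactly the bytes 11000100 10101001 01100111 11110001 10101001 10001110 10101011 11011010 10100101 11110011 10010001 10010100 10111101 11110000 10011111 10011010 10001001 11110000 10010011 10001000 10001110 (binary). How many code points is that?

7

Byte at offset 0: 0xC4 = 11000100 → 2-byte char (#1). Advance 2.
Byte at offset 2: 0x67 = 01100111 → 1-byte char (#2). Advance 1.
Byte at offset 3: 0xF1 = 11110001 → 4-byte char (#3). Advance 4.
Byte at offset 7: 0xDA = 11011010 → 2-byte char (#4). Advance 2.
Byte at offset 9: 0xF3 = 11110011 → 4-byte char (#5). Advance 4.
Byte at offset 13: 0xF0 = 11110000 → 4-byte char (#6). Advance 4.
Byte at offset 17: 0xF0 = 11110000 → 4-byte char (#7). Advance 4.
Reached end at offset 21 after 7 code points.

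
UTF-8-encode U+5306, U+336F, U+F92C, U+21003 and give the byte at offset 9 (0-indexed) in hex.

U+5306 → 3-byte form E5 8C 86 at offsets 0–2.
U+336F → 3-byte form E3 8D AF at offsets 3–5.
U+F92C → 3-byte form EF A4 AC at offsets 6–8.
U+21003 → 4-byte form F0 A1 80 83 at offsets 9–12.
Offset 9 falls in char 4's range; it's byte 1 of F0 A1 80 83 = 0xF0.

0xF0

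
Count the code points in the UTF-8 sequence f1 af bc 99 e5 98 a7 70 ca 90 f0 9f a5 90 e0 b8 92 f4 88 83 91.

Byte at offset 0: 0xF1 = 11110001 → 4-byte char (#1). Advance 4.
Byte at offset 4: 0xE5 = 11100101 → 3-byte char (#2). Advance 3.
Byte at offset 7: 0x70 = 01110000 → 1-byte char (#3). Advance 1.
Byte at offset 8: 0xCA = 11001010 → 2-byte char (#4). Advance 2.
Byte at offset 10: 0xF0 = 11110000 → 4-byte char (#5). Advance 4.
Byte at offset 14: 0xE0 = 11100000 → 3-byte char (#6). Advance 3.
Byte at offset 17: 0xF4 = 11110100 → 4-byte char (#7). Advance 4.
Reached end at offset 21 after 7 code points.

7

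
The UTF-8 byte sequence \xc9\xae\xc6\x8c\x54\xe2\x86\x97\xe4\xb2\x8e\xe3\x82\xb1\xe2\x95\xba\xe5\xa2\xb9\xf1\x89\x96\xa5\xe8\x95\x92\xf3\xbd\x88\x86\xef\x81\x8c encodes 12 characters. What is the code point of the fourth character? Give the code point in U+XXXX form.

U+2197

Offset 0: leading byte 0xC9 = 11001001 → 2-byte char #1 = C9 AE.
Offset 2: leading byte 0xC6 = 11000110 → 2-byte char #2 = C6 8C.
Offset 4: leading byte 0x54 = 01010100 → 1-byte char #3 = 54.
Offset 5: leading byte 0xE2 = 11100010 → 3-byte char #4 = E2 86 97.
Leading byte 0xE2 = 11100010 matches 1110xxxx → 3-byte sequence.
Byte 1: 0xE2 = 11100010, payload 0010 (4 bits).
Byte 2: 0x86 = 10000110 (10xxxxxx ✓), payload 000110.
Byte 3: 0x97 = 10010111 (10xxxxxx ✓), payload 010111.
Concatenate: 0010000110010111 = 0x2197 (16 bits → U+2197).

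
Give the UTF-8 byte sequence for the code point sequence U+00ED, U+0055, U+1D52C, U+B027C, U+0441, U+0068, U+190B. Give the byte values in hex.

U+00ED: 2-byte form → C3 AD.
U+0055: 1-byte form → 55.
U+1D52C: 4-byte form → F0 9D 94 AC.
U+B027C: 4-byte form → F2 B0 89 BC.
U+0441: 2-byte form → D1 81.
U+0068: 1-byte form → 68.
U+190B: 3-byte form → E1 A4 8B.
Concatenated (17 bytes): C3 AD 55 F0 9D 94 AC F2 B0 89 BC D1 81 68 E1 A4 8B.

C3 AD 55 F0 9D 94 AC F2 B0 89 BC D1 81 68 E1 A4 8B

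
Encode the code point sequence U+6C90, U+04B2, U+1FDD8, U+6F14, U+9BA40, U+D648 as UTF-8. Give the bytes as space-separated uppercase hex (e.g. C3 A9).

U+6C90: 3-byte form → E6 B2 90.
U+04B2: 2-byte form → D2 B2.
U+1FDD8: 4-byte form → F0 9F B7 98.
U+6F14: 3-byte form → E6 BC 94.
U+9BA40: 4-byte form → F2 9B A9 80.
U+D648: 3-byte form → ED 99 88.
Concatenated (19 bytes): E6 B2 90 D2 B2 F0 9F B7 98 E6 BC 94 F2 9B A9 80 ED 99 88.

E6 B2 90 D2 B2 F0 9F B7 98 E6 BC 94 F2 9B A9 80 ED 99 88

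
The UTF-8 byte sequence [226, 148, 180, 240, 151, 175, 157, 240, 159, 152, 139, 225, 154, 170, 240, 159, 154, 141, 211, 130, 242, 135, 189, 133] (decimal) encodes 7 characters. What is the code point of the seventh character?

Offset 0: leading byte 0xE2 = 11100010 → 3-byte char #1 = E2 94 B4.
Offset 3: leading byte 0xF0 = 11110000 → 4-byte char #2 = F0 97 AF 9D.
Offset 7: leading byte 0xF0 = 11110000 → 4-byte char #3 = F0 9F 98 8B.
Offset 11: leading byte 0xE1 = 11100001 → 3-byte char #4 = E1 9A AA.
Offset 14: leading byte 0xF0 = 11110000 → 4-byte char #5 = F0 9F 9A 8D.
Offset 18: leading byte 0xD3 = 11010011 → 2-byte char #6 = D3 82.
Offset 20: leading byte 0xF2 = 11110010 → 4-byte char #7 = F2 87 BD 85.
Leading byte 0xF2 = 11110010 matches 11110xxx → 4-byte sequence.
Byte 1: 0xF2 = 11110010, payload 010 (3 bits).
Byte 2: 0x87 = 10000111 (10xxxxxx ✓), payload 000111.
Byte 3: 0xBD = 10111101 (10xxxxxx ✓), payload 111101.
Byte 4: 0x85 = 10000101 (10xxxxxx ✓), payload 000101.
Concatenate: 010000111111101000101 = 0x87F45 (21 bits → U+87F45).

U+87F45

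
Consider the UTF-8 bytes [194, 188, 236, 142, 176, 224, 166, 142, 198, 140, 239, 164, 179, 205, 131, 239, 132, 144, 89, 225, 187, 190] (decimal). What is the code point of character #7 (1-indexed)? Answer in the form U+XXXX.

U+F110

Offset 0: leading byte 0xC2 = 11000010 → 2-byte char #1 = C2 BC.
Offset 2: leading byte 0xEC = 11101100 → 3-byte char #2 = EC 8E B0.
Offset 5: leading byte 0xE0 = 11100000 → 3-byte char #3 = E0 A6 8E.
Offset 8: leading byte 0xC6 = 11000110 → 2-byte char #4 = C6 8C.
Offset 10: leading byte 0xEF = 11101111 → 3-byte char #5 = EF A4 B3.
Offset 13: leading byte 0xCD = 11001101 → 2-byte char #6 = CD 83.
Offset 15: leading byte 0xEF = 11101111 → 3-byte char #7 = EF 84 90.
Leading byte 0xEF = 11101111 matches 1110xxxx → 3-byte sequence.
Byte 1: 0xEF = 11101111, payload 1111 (4 bits).
Byte 2: 0x84 = 10000100 (10xxxxxx ✓), payload 000100.
Byte 3: 0x90 = 10010000 (10xxxxxx ✓), payload 010000.
Concatenate: 1111000100010000 = 0xF110 (16 bits → U+F110).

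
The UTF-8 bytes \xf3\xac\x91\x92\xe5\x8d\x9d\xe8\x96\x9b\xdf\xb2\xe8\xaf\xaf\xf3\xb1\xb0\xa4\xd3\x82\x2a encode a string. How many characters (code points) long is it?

8

Byte at offset 0: 0xF3 = 11110011 → 4-byte char (#1). Advance 4.
Byte at offset 4: 0xE5 = 11100101 → 3-byte char (#2). Advance 3.
Byte at offset 7: 0xE8 = 11101000 → 3-byte char (#3). Advance 3.
Byte at offset 10: 0xDF = 11011111 → 2-byte char (#4). Advance 2.
Byte at offset 12: 0xE8 = 11101000 → 3-byte char (#5). Advance 3.
Byte at offset 15: 0xF3 = 11110011 → 4-byte char (#6). Advance 4.
Byte at offset 19: 0xD3 = 11010011 → 2-byte char (#7). Advance 2.
Byte at offset 21: 0x2A = 00101010 → 1-byte char (#8). Advance 1.
Reached end at offset 22 after 8 code points.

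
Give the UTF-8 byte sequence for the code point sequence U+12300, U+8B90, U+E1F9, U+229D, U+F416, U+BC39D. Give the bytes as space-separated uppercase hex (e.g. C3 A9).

F0 92 8C 80 E8 AE 90 EE 87 B9 E2 8A 9D EF 90 96 F2 BC 8E 9D

U+12300: 4-byte form → F0 92 8C 80.
U+8B90: 3-byte form → E8 AE 90.
U+E1F9: 3-byte form → EE 87 B9.
U+229D: 3-byte form → E2 8A 9D.
U+F416: 3-byte form → EF 90 96.
U+BC39D: 4-byte form → F2 BC 8E 9D.
Concatenated (20 bytes): F0 92 8C 80 E8 AE 90 EE 87 B9 E2 8A 9D EF 90 96 F2 BC 8E 9D.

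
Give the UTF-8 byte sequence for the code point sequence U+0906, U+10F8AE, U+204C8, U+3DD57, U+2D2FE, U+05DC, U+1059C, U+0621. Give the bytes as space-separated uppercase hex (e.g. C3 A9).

U+0906: 3-byte form → E0 A4 86.
U+10F8AE: 4-byte form → F4 8F A2 AE.
U+204C8: 4-byte form → F0 A0 93 88.
U+3DD57: 4-byte form → F0 BD B5 97.
U+2D2FE: 4-byte form → F0 AD 8B BE.
U+05DC: 2-byte form → D7 9C.
U+1059C: 4-byte form → F0 90 96 9C.
U+0621: 2-byte form → D8 A1.
Concatenated (27 bytes): E0 A4 86 F4 8F A2 AE F0 A0 93 88 F0 BD B5 97 F0 AD 8B BE D7 9C F0 90 96 9C D8 A1.

E0 A4 86 F4 8F A2 AE F0 A0 93 88 F0 BD B5 97 F0 AD 8B BE D7 9C F0 90 96 9C D8 A1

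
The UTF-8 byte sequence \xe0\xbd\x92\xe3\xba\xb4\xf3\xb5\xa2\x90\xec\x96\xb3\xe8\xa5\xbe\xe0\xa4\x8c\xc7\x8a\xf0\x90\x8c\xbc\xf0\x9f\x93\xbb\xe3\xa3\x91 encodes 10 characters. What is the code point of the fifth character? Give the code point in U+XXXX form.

U+897E

Offset 0: leading byte 0xE0 = 11100000 → 3-byte char #1 = E0 BD 92.
Offset 3: leading byte 0xE3 = 11100011 → 3-byte char #2 = E3 BA B4.
Offset 6: leading byte 0xF3 = 11110011 → 4-byte char #3 = F3 B5 A2 90.
Offset 10: leading byte 0xEC = 11101100 → 3-byte char #4 = EC 96 B3.
Offset 13: leading byte 0xE8 = 11101000 → 3-byte char #5 = E8 A5 BE.
Leading byte 0xE8 = 11101000 matches 1110xxxx → 3-byte sequence.
Byte 1: 0xE8 = 11101000, payload 1000 (4 bits).
Byte 2: 0xA5 = 10100101 (10xxxxxx ✓), payload 100101.
Byte 3: 0xBE = 10111110 (10xxxxxx ✓), payload 111110.
Concatenate: 1000100101111110 = 0x897E (16 bits → U+897E).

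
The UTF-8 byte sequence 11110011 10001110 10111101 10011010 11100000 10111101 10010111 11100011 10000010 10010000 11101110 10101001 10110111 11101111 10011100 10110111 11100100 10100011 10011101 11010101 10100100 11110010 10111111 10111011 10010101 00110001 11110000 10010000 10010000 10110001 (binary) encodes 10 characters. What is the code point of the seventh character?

U+0564

Offset 0: leading byte 0xF3 = 11110011 → 4-byte char #1 = F3 8E BD 9A.
Offset 4: leading byte 0xE0 = 11100000 → 3-byte char #2 = E0 BD 97.
Offset 7: leading byte 0xE3 = 11100011 → 3-byte char #3 = E3 82 90.
Offset 10: leading byte 0xEE = 11101110 → 3-byte char #4 = EE A9 B7.
Offset 13: leading byte 0xEF = 11101111 → 3-byte char #5 = EF 9C B7.
Offset 16: leading byte 0xE4 = 11100100 → 3-byte char #6 = E4 A3 9D.
Offset 19: leading byte 0xD5 = 11010101 → 2-byte char #7 = D5 A4.
Leading byte 0xD5 = 11010101 matches 110xxxxx → 2-byte sequence.
Byte 1: 0xD5 = 11010101, payload 10101 (5 bits).
Byte 2: 0xA4 = 10100100 (10xxxxxx ✓), payload 100100.
Concatenate: 10101100100 = 0x564 (11 bits → U+0564).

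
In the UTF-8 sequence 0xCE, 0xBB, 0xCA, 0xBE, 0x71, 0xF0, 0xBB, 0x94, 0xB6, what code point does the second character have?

Offset 0: leading byte 0xCE = 11001110 → 2-byte char #1 = CE BB.
Offset 2: leading byte 0xCA = 11001010 → 2-byte char #2 = CA BE.
Leading byte 0xCA = 11001010 matches 110xxxxx → 2-byte sequence.
Byte 1: 0xCA = 11001010, payload 01010 (5 bits).
Byte 2: 0xBE = 10111110 (10xxxxxx ✓), payload 111110.
Concatenate: 01010111110 = 0x2BE (11 bits → U+02BE).

U+02BE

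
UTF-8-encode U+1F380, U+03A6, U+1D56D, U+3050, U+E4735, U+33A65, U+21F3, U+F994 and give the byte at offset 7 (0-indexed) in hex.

U+1F380 → 4-byte form F0 9F 8E 80 at offsets 0–3.
U+03A6 → 2-byte form CE A6 at offsets 4–5.
U+1D56D → 4-byte form F0 9D 95 AD at offsets 6–9.
Offset 7 falls in char 3's range; it's byte 2 of F0 9D 95 AD = 0x9D.

0x9D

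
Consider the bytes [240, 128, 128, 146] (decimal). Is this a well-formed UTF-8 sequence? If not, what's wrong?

invalid (overlong encoding)

Leading byte 0xF0 = 11110000 → 4-byte form.
Continuation bytes all match 10xxxxxx. Payload decodes to 0x12.
But 0x12 < 0x10000, the minimum for a 4-byte sequence — this is an overlong encoding.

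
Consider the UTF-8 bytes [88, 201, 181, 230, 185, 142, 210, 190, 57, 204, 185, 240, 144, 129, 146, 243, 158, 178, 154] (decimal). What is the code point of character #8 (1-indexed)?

U+DEC9A

Offset 0: leading byte 0x58 = 01011000 → 1-byte char #1 = 58.
Offset 1: leading byte 0xC9 = 11001001 → 2-byte char #2 = C9 B5.
Offset 3: leading byte 0xE6 = 11100110 → 3-byte char #3 = E6 B9 8E.
Offset 6: leading byte 0xD2 = 11010010 → 2-byte char #4 = D2 BE.
Offset 8: leading byte 0x39 = 00111001 → 1-byte char #5 = 39.
Offset 9: leading byte 0xCC = 11001100 → 2-byte char #6 = CC B9.
Offset 11: leading byte 0xF0 = 11110000 → 4-byte char #7 = F0 90 81 92.
Offset 15: leading byte 0xF3 = 11110011 → 4-byte char #8 = F3 9E B2 9A.
Leading byte 0xF3 = 11110011 matches 11110xxx → 4-byte sequence.
Byte 1: 0xF3 = 11110011, payload 011 (3 bits).
Byte 2: 0x9E = 10011110 (10xxxxxx ✓), payload 011110.
Byte 3: 0xB2 = 10110010 (10xxxxxx ✓), payload 110010.
Byte 4: 0x9A = 10011010 (10xxxxxx ✓), payload 011010.
Concatenate: 011011110110010011010 = 0xDEC9A (21 bits → U+DEC9A).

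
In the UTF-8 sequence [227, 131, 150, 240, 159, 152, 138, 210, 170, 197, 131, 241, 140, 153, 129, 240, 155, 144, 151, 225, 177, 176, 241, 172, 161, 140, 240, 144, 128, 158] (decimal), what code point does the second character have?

Offset 0: leading byte 0xE3 = 11100011 → 3-byte char #1 = E3 83 96.
Offset 3: leading byte 0xF0 = 11110000 → 4-byte char #2 = F0 9F 98 8A.
Leading byte 0xF0 = 11110000 matches 11110xxx → 4-byte sequence.
Byte 1: 0xF0 = 11110000, payload 000 (3 bits).
Byte 2: 0x9F = 10011111 (10xxxxxx ✓), payload 011111.
Byte 3: 0x98 = 10011000 (10xxxxxx ✓), payload 011000.
Byte 4: 0x8A = 10001010 (10xxxxxx ✓), payload 001010.
Concatenate: 000011111011000001010 = 0x1F60A (21 bits → U+1F60A).

U+1F60A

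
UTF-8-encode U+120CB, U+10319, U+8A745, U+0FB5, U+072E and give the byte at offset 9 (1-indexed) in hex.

1-indexed offset 9 is 0-indexed offset 8.
U+120CB → 4-byte form F0 92 83 8B at offsets 0–3.
U+10319 → 4-byte form F0 90 8C 99 at offsets 4–7.
U+8A745 → 4-byte form F2 8A 9D 85 at offsets 8–11.
Offset 8 falls in char 3's range; it's byte 1 of F2 8A 9D 85 = 0xF2.

0xF2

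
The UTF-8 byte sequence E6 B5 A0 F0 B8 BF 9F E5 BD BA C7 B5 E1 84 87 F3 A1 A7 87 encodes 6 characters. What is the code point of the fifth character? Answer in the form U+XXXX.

Offset 0: leading byte 0xE6 = 11100110 → 3-byte char #1 = E6 B5 A0.
Offset 3: leading byte 0xF0 = 11110000 → 4-byte char #2 = F0 B8 BF 9F.
Offset 7: leading byte 0xE5 = 11100101 → 3-byte char #3 = E5 BD BA.
Offset 10: leading byte 0xC7 = 11000111 → 2-byte char #4 = C7 B5.
Offset 12: leading byte 0xE1 = 11100001 → 3-byte char #5 = E1 84 87.
Leading byte 0xE1 = 11100001 matches 1110xxxx → 3-byte sequence.
Byte 1: 0xE1 = 11100001, payload 0001 (4 bits).
Byte 2: 0x84 = 10000100 (10xxxxxx ✓), payload 000100.
Byte 3: 0x87 = 10000111 (10xxxxxx ✓), payload 000111.
Concatenate: 0001000100000111 = 0x1107 (16 bits → U+1107).

U+1107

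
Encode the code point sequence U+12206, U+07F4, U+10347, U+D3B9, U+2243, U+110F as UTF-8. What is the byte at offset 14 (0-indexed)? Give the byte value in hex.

U+12206 → 4-byte form F0 92 88 86 at offsets 0–3.
U+07F4 → 2-byte form DF B4 at offsets 4–5.
U+10347 → 4-byte form F0 90 8D 87 at offsets 6–9.
U+D3B9 → 3-byte form ED 8E B9 at offsets 10–12.
U+2243 → 3-byte form E2 89 83 at offsets 13–15.
Offset 14 falls in char 5's range; it's byte 2 of E2 89 83 = 0x89.

0x89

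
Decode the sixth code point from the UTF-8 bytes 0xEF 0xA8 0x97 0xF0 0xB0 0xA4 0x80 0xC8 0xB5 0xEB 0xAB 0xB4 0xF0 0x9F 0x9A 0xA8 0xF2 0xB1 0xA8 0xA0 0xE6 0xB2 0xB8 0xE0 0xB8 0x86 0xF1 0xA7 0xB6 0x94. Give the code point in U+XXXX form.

Offset 0: leading byte 0xEF = 11101111 → 3-byte char #1 = EF A8 97.
Offset 3: leading byte 0xF0 = 11110000 → 4-byte char #2 = F0 B0 A4 80.
Offset 7: leading byte 0xC8 = 11001000 → 2-byte char #3 = C8 B5.
Offset 9: leading byte 0xEB = 11101011 → 3-byte char #4 = EB AB B4.
Offset 12: leading byte 0xF0 = 11110000 → 4-byte char #5 = F0 9F 9A A8.
Offset 16: leading byte 0xF2 = 11110010 → 4-byte char #6 = F2 B1 A8 A0.
Leading byte 0xF2 = 11110010 matches 11110xxx → 4-byte sequence.
Byte 1: 0xF2 = 11110010, payload 010 (3 bits).
Byte 2: 0xB1 = 10110001 (10xxxxxx ✓), payload 110001.
Byte 3: 0xA8 = 10101000 (10xxxxxx ✓), payload 101000.
Byte 4: 0xA0 = 10100000 (10xxxxxx ✓), payload 100000.
Concatenate: 010110001101000100000 = 0xB1A20 (21 bits → U+B1A20).

U+B1A20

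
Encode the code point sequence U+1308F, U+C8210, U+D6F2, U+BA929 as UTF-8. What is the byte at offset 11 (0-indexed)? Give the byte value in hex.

U+1308F → 4-byte form F0 93 82 8F at offsets 0–3.
U+C8210 → 4-byte form F3 88 88 90 at offsets 4–7.
U+D6F2 → 3-byte form ED 9B B2 at offsets 8–10.
U+BA929 → 4-byte form F2 BA A4 A9 at offsets 11–14.
Offset 11 falls in char 4's range; it's byte 1 of F2 BA A4 A9 = 0xF2.

0xF2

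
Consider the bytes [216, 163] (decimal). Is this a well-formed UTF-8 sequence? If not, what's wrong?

Leading byte 0xD8 = 11011000 → 2-byte form.
Continuation bytes 0xA3=10100011 all match 10xxxxxx.
Decoded value 0x623 is ≥ 0x80 (shortest form) and not a surrogate.

valid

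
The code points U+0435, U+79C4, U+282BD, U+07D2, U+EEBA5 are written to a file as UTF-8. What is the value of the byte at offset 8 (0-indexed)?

0xBD

U+0435 → 2-byte form D0 B5 at offsets 0–1.
U+79C4 → 3-byte form E7 A7 84 at offsets 2–4.
U+282BD → 4-byte form F0 A8 8A BD at offsets 5–8.
Offset 8 falls in char 3's range; it's byte 4 of F0 A8 8A BD = 0xBD.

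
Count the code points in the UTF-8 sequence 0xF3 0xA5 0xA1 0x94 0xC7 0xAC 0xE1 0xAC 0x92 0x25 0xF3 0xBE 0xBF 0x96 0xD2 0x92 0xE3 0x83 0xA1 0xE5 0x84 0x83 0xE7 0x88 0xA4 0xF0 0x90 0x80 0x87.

10

Byte at offset 0: 0xF3 = 11110011 → 4-byte char (#1). Advance 4.
Byte at offset 4: 0xC7 = 11000111 → 2-byte char (#2). Advance 2.
Byte at offset 6: 0xE1 = 11100001 → 3-byte char (#3). Advance 3.
Byte at offset 9: 0x25 = 00100101 → 1-byte char (#4). Advance 1.
Byte at offset 10: 0xF3 = 11110011 → 4-byte char (#5). Advance 4.
Byte at offset 14: 0xD2 = 11010010 → 2-byte char (#6). Advance 2.
Byte at offset 16: 0xE3 = 11100011 → 3-byte char (#7). Advance 3.
Byte at offset 19: 0xE5 = 11100101 → 3-byte char (#8). Advance 3.
Byte at offset 22: 0xE7 = 11100111 → 3-byte char (#9). Advance 3.
Byte at offset 25: 0xF0 = 11110000 → 4-byte char (#10). Advance 4.
Reached end at offset 29 after 10 code points.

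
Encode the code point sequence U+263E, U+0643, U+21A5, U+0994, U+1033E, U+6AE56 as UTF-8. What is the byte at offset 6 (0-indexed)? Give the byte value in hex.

U+263E → 3-byte form E2 98 BE at offsets 0–2.
U+0643 → 2-byte form D9 83 at offsets 3–4.
U+21A5 → 3-byte form E2 86 A5 at offsets 5–7.
Offset 6 falls in char 3's range; it's byte 2 of E2 86 A5 = 0x86.

0x86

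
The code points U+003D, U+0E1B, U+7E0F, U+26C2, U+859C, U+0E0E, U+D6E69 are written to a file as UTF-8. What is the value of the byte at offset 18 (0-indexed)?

0xB9

U+003D → 1-byte form 3D at offsets 0–0.
U+0E1B → 3-byte form E0 B8 9B at offsets 1–3.
U+7E0F → 3-byte form E7 B8 8F at offsets 4–6.
U+26C2 → 3-byte form E2 9B 82 at offsets 7–9.
U+859C → 3-byte form E8 96 9C at offsets 10–12.
U+0E0E → 3-byte form E0 B8 8E at offsets 13–15.
U+D6E69 → 4-byte form F3 96 B9 A9 at offsets 16–19.
Offset 18 falls in char 7's range; it's byte 3 of F3 96 B9 A9 = 0xB9.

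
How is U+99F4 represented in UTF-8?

E9 A7 B4

U+99F4 = 0x99F4 = 39412 decimal. In range U+0800–U+FFFF → 3-byte form: 1110xxxx 10xxxxxx 10xxxxxx.
Binary (16 bits): 1001100111110100.
Split 4+6+6: 1001 | 100111 | 110100.
Byte 1: 11101001 = 0xE9.
Byte 2: 10100111 = 0xA7.
Byte 3: 10110100 = 0xB4.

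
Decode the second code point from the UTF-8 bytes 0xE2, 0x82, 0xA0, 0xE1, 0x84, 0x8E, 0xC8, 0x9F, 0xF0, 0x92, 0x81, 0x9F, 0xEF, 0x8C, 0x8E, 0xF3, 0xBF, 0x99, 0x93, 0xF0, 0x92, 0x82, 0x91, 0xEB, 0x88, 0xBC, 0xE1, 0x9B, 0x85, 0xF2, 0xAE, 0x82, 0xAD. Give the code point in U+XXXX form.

U+110E

Offset 0: leading byte 0xE2 = 11100010 → 3-byte char #1 = E2 82 A0.
Offset 3: leading byte 0xE1 = 11100001 → 3-byte char #2 = E1 84 8E.
Leading byte 0xE1 = 11100001 matches 1110xxxx → 3-byte sequence.
Byte 1: 0xE1 = 11100001, payload 0001 (4 bits).
Byte 2: 0x84 = 10000100 (10xxxxxx ✓), payload 000100.
Byte 3: 0x8E = 10001110 (10xxxxxx ✓), payload 001110.
Concatenate: 0001000100001110 = 0x110E (16 bits → U+110E).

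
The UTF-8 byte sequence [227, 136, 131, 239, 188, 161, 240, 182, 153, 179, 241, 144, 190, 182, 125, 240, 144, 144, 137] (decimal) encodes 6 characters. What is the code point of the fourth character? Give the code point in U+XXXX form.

U+50FB6

Offset 0: leading byte 0xE3 = 11100011 → 3-byte char #1 = E3 88 83.
Offset 3: leading byte 0xEF = 11101111 → 3-byte char #2 = EF BC A1.
Offset 6: leading byte 0xF0 = 11110000 → 4-byte char #3 = F0 B6 99 B3.
Offset 10: leading byte 0xF1 = 11110001 → 4-byte char #4 = F1 90 BE B6.
Leading byte 0xF1 = 11110001 matches 11110xxx → 4-byte sequence.
Byte 1: 0xF1 = 11110001, payload 001 (3 bits).
Byte 2: 0x90 = 10010000 (10xxxxxx ✓), payload 010000.
Byte 3: 0xBE = 10111110 (10xxxxxx ✓), payload 111110.
Byte 4: 0xB6 = 10110110 (10xxxxxx ✓), payload 110110.
Concatenate: 001010000111110110110 = 0x50FB6 (21 bits → U+50FB6).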